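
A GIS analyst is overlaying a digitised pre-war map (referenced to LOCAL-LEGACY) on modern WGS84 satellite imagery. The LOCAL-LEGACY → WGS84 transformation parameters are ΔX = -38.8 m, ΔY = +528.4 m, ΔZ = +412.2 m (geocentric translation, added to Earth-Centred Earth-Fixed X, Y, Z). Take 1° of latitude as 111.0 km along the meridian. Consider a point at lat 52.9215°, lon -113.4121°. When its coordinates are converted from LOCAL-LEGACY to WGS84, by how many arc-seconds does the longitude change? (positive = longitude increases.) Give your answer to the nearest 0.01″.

sin φ = 0.797810, cos φ = 0.602909, sin λ = -0.917671, cos λ = -0.397342.
East component: ΔE = −sin λ·ΔX + cos λ·ΔY = −(-0.917671)(-38.8) + (-0.397342)(528.4) = -245.56 m.
1° of latitude spans 111000 m; at latitude φ, 1° of longitude spans that × cos φ = 66922.9 m, so Δλ = -245.56 / 66922.9 × 3600 = -13.210″.

Δλ = -13.21″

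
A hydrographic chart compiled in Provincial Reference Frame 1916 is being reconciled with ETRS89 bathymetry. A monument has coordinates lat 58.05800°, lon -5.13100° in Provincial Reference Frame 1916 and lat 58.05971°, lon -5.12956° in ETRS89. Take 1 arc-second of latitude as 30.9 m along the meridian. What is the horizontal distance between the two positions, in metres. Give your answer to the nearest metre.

208 m

Δφ = 58.05971° − 58.05800° = +0.00171°; Δλ = -5.12956° − -5.13100° = +0.00144°.
1° of latitude = 3600 × 30.90 = 111240 m.
ΔN = Δφ × 111240 = 190.2 m; ΔE = Δλ × 111240 × cos(58.05800°) = +0.00144 × 111240 × 0.529061 = 84.7 m.
Distance = √(ΔE² + ΔN²) = √(84.7² + 190.2²) = 208.2 m.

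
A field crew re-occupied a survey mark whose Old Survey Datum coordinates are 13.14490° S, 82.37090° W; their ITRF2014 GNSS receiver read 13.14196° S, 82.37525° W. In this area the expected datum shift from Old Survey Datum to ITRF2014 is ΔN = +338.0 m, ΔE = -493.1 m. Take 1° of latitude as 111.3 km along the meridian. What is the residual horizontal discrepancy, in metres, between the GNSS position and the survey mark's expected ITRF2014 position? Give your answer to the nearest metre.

24 m

Observed coordinate differences: Δφ = +0.00294°, Δλ = -0.00435°.
Converting to metres (1° lat = 111300 m, cos φ = 0.973798): observed ΔN = 327.2 m, observed ΔE = -471.5 m.
Subtracting the expected shift leaves a residual of 327.2 − (338.0) = -10.8 m north and -471.5 − (-493.1) = 21.6 m east.
Residual distance = √((-10.8)² + 21.6²) = 24.2 m.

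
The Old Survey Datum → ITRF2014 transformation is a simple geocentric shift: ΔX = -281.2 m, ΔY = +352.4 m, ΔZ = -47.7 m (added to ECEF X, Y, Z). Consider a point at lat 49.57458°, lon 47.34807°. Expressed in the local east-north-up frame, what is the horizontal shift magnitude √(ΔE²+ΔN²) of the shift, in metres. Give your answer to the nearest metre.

453 m

The local east axis at (φ, λ) is (−sin λ, cos λ, 0), so ΔE = −sin(47.34807°)·(-281.2) + cos(47.34807°)·352.4 = 445.58 m.
The local north axis is (−sin φ cos λ, −sin φ sin λ, cos φ), giving ΔN = 145.037 − 197.304 − 30.931 = -83.20 m.
Horizontal magnitude = √(ΔE² + ΔN²) = √(445.58² + (-83.20)²) = 453.28 m.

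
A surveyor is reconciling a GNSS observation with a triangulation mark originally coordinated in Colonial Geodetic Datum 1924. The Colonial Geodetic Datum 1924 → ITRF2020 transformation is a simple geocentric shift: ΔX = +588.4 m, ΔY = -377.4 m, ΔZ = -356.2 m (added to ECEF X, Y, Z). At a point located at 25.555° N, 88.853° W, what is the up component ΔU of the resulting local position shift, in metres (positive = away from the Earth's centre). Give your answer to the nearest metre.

ΔU = 197 m

At φ = 25.555°, λ = -88.853°: sin φ = 0.431377, cos φ = 0.902172, sin λ = -0.999800, cos λ = 0.020018.
ΔU = cos φ cos λ·ΔX + cos φ sin λ·ΔY + sin φ·ΔZ = (0.902172)(0.020018)(588.4) + (0.902172)(-0.999800)(-377.4) + (0.431377)(-356.2) = 197.38 m.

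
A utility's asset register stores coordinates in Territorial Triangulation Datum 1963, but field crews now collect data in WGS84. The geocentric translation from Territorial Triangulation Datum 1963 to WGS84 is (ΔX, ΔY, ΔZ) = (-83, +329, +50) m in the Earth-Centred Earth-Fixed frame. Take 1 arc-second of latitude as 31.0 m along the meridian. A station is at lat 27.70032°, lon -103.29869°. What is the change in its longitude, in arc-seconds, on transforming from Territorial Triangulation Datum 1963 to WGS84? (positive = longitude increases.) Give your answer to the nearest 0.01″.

Δλ = -5.70″

sin φ = 0.464847, cos φ = 0.885391, sin λ = -0.973184, cos λ = -0.230027.
East component: ΔE = −sin λ·ΔX + cos λ·ΔY = −(-0.973184)(-83) + (-0.230027)(329) = -156.45 m.
1° of latitude spans 3600 × 31.00 = 111600 m; at latitude φ, 1° of longitude spans that × cos φ = 98809.6 m, so Δλ = -156.45 / 98809.6 × 3600 = -5.700″.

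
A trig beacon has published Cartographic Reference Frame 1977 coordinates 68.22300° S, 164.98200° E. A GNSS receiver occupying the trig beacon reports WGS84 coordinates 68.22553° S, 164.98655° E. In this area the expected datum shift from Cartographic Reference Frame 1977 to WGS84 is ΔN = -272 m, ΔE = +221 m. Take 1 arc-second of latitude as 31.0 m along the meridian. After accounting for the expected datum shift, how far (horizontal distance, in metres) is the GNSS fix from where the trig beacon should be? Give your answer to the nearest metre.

34 m

Observed coordinate differences: Δφ = -0.00253°, Δλ = +0.00455°.
Converting to metres (1° lat = 111600 m, cos φ = 0.370995): observed ΔN = -282.3 m, observed ΔE = 188.4 m.
Subtracting the expected shift leaves a residual of -282.3 − (-272) = -10.3 m north and 188.4 − (221) = -32.6 m east.
Residual distance = √((-10.3)² + (-32.6)²) = 34.2 m.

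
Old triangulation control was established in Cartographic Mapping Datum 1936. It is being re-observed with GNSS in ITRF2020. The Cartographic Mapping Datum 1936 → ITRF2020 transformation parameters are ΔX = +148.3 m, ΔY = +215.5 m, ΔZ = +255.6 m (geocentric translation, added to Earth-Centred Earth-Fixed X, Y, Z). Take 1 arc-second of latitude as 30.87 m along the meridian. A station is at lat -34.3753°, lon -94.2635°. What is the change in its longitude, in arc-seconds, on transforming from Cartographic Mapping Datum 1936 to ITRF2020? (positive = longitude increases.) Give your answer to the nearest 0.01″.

Δλ = 5.18″

sin φ = -0.564611, cos φ = 0.825357, sin λ = -0.997233, cos λ = -0.074343.
East component: ΔE = −sin λ·ΔX + cos λ·ΔY = −(-0.997233)(148.3) + (-0.074343)(215.5) = 131.87 m.
1° of latitude spans 3600 × 30.87 = 111132 m; at latitude φ, 1° of longitude spans that × cos φ = 91723.6 m, so Δλ = 131.87 / 91723.6 × 3600 = 5.176″.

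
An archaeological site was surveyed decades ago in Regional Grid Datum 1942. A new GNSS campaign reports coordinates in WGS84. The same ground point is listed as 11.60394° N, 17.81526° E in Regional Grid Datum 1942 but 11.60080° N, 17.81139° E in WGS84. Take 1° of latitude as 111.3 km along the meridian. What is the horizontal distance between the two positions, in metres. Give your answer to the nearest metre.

Δφ = 11.60080° − 11.60394° = -0.00314°; Δλ = 17.81139° − 17.81526° = -0.00387°.
ΔN = Δφ × 111300 = -349.5 m; ΔE = Δλ × 111300 × cos(11.60394°) = -0.00387 × 111300 × 0.979561 = -421.9 m.
Distance = √(ΔE² + ΔN²) = √((-421.9)² + (-349.5)²) = 547.9 m.

548 m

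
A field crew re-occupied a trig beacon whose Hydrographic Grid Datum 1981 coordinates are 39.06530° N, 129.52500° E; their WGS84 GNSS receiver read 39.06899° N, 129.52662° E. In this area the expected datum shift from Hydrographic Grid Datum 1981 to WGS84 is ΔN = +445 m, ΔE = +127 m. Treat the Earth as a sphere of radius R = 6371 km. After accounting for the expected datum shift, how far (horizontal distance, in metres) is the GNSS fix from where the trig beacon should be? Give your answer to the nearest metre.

Observed coordinate differences: Δφ = +0.00369°, Δλ = +0.00162°.
Converting to metres (1° lat = 111195 m, cos φ = 0.776428): observed ΔN = 410.3 m, observed ΔE = 139.9 m.
Subtracting the expected shift leaves a residual of 410.3 − (445) = -34.7 m north and 139.9 − (127) = 12.9 m east.
Residual distance = √((-34.7)² + 12.9²) = 37.0 m.

37 m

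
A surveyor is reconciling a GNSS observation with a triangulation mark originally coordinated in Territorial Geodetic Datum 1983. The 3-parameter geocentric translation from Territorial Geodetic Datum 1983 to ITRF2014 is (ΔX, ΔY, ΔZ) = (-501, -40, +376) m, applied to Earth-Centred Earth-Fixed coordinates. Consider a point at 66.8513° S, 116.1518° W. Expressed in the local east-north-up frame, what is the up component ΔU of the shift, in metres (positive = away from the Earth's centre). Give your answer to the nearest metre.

At φ = -66.8513°, λ = -116.1518°: sin φ = -0.919488, cos φ = 0.393119, sin λ = -0.897629, cos λ = -0.440751.
ΔU = cos φ cos λ·ΔX + cos φ sin λ·ΔY + sin φ·ΔZ = (0.393119)(-0.440751)(-501) + (0.393119)(-0.897629)(-40) + (-0.919488)(376) = -244.81 m.

ΔU = -245 m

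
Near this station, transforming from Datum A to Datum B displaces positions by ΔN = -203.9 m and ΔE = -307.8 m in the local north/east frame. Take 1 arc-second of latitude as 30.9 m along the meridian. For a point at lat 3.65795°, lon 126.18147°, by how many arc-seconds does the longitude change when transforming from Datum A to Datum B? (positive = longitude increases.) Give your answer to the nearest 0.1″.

At latitude 3.65795°, cos φ = 0.997963.
1″ of longitude at this latitude = 30.90 × cos φ = 30.8370 m, so Δλ = -307.8 / 30.8370 = -9.982″.

Δλ = -10.0″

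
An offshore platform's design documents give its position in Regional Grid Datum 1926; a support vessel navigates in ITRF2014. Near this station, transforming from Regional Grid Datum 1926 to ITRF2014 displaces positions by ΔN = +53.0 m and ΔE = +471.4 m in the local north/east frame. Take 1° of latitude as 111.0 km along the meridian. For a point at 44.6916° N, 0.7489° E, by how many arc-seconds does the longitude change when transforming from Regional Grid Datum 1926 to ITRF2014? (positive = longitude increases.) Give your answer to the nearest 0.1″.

At latitude 44.6916°, cos φ = 0.710903.
1° of longitude at this latitude = 111.0 × cos φ = 78.91 km, so Δλ = 471.4 / 78910.2 = 0.0059739° = 21.506″.

Δλ = 21.5″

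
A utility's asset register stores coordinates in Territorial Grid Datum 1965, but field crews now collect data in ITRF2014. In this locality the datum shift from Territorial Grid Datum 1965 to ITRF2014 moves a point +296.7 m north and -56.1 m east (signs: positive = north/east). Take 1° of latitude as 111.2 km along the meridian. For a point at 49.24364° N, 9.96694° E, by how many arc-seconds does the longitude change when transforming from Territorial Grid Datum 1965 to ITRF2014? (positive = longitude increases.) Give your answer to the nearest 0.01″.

At latitude 49.24364°, cos φ = 0.652844.
1° of longitude at this latitude = 111.2 × cos φ = 72.60 km, so Δλ = -56.1 / 72596.2 = -0.0007728° = -2.782″.

Δλ = -2.78″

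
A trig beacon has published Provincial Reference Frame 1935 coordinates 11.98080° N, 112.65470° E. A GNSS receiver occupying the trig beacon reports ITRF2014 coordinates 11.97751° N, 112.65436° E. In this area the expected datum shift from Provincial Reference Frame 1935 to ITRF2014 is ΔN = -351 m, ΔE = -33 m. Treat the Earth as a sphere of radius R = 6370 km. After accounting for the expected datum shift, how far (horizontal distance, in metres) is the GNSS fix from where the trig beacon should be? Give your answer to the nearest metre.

Observed coordinate differences: Δφ = -0.00329°, Δλ = -0.00034°.
Converting to metres (1° lat = 111177 m, cos φ = 0.978217): observed ΔN = -365.8 m, observed ΔE = -37.0 m.
Subtracting the expected shift leaves a residual of -365.8 − (-351) = -14.8 m north and -37.0 − (-33) = -4.0 m east.
Residual distance = √((-14.8)² + (-4.0)²) = 15.3 m.

15 m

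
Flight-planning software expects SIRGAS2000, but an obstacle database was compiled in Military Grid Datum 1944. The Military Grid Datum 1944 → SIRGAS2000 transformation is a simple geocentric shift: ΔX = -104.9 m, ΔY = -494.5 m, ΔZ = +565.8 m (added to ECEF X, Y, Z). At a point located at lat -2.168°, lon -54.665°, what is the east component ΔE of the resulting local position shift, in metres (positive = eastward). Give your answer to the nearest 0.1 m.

ΔE = -371.6 m

At φ = -2.168°, λ = -54.665°: sin φ = -0.037830, cos φ = 0.999284, sin λ = -0.815784, cos λ = 0.578356.
ΔE = −sin λ·ΔX + cos λ·ΔY = −(-0.815784)·(-104.9) + (0.578356)·(-494.5) = -371.57 m.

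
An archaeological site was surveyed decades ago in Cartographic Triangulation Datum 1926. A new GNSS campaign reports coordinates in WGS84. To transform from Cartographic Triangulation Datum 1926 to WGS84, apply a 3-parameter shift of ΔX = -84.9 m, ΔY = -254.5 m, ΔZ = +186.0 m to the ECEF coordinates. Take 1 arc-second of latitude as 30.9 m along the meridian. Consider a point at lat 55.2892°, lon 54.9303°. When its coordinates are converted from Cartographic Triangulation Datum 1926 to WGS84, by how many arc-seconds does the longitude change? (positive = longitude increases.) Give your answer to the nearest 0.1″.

Δλ = -4.4″

sin φ = 0.822037, cos φ = 0.569434, sin λ = 0.818454, cos λ = 0.574573.
East component: ΔE = −sin λ·ΔX + cos λ·ΔY = −(0.818454)(-84.9) + (0.574573)(-254.5) = -76.74 m.
1° of latitude spans 3600 × 30.90 = 111240 m; at latitude φ, 1° of longitude spans that × cos φ = 63343.9 m, so Δλ = -76.74 / 63343.9 × 3600 = -4.361″.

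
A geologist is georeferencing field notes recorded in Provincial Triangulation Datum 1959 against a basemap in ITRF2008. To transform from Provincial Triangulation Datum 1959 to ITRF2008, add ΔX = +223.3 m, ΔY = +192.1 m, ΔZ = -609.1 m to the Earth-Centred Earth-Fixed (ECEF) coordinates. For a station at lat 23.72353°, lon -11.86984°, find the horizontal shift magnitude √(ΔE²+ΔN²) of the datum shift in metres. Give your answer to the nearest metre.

672 m

The local east axis at (φ, λ) is (−sin λ, cos λ, 0), so ΔE = −sin(-11.86984°)·223.3 + cos(-11.86984°)·192.1 = 233.92 m.
The local north axis is (−sin φ cos λ, −sin φ sin λ, cos φ), giving ΔN = -87.918 + 15.897 − 557.629 = -629.65 m.
Horizontal magnitude = √(ΔE² + ΔN²) = √(233.92² + (-629.65)²) = 671.70 m.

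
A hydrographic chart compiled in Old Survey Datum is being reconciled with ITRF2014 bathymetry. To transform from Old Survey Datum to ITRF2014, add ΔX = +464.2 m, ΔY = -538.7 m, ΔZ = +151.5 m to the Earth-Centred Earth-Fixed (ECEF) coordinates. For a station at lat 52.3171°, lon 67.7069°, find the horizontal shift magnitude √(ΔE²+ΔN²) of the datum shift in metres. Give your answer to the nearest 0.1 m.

723.0 m

At φ = 52.3171°, λ = 67.7069°: sin φ = 0.791406, cos φ = 0.611291, sin λ = 0.925255, cos λ = 0.379345.
ΔE = −sin λ·ΔX + cos λ·ΔY = −(0.925255)·(464.2) + (0.379345)·(-538.7) = -633.86 m.
ΔN = −sin φ cos λ·ΔX − sin φ sin λ·ΔY + cos φ·ΔZ = −(0.791406)(0.379345)(464.2) − (0.791406)(0.925255)(-538.7) + (0.611291)(151.5) = 347.71 m.
Horizontal magnitude = √(ΔE² + ΔN²) = √((-633.86)² + 347.71²) = 722.97 m.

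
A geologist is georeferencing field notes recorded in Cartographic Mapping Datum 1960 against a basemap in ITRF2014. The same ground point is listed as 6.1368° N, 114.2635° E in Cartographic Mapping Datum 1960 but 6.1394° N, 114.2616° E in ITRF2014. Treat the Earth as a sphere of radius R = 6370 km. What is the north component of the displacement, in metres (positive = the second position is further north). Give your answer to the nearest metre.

Δφ = 6.1394° − 6.1368° = +0.0026°; Δλ = 114.2616° − 114.2635° = -0.0019°.
1° along a meridian = πR/180 = 111177 m.
ΔN = Δφ × 111177 = 289.1 m; ΔE = Δλ × 111177 × cos(6.1368°) = -0.0019 × 111177 × 0.994269 = -210.0 m.

ΔN = 289 m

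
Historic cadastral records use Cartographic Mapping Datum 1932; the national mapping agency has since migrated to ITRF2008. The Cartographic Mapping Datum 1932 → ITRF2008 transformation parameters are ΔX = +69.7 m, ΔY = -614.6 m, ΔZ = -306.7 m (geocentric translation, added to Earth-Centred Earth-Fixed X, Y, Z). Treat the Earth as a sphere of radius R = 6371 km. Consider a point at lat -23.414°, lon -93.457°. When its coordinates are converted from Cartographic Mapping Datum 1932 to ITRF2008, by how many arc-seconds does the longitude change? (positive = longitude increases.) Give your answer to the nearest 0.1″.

sin φ = -0.397372, cos φ = 0.917658, sin λ = -0.998180, cos λ = -0.060299.
East component: ΔE = −sin λ·ΔX + cos λ·ΔY = −(-0.998180)(69.7) + (-0.060299)(-614.6) = 106.63 m.
1° of latitude spans πR/180 = 111195 m; at latitude φ, 1° of longitude spans that × cos φ = 102038.9 m, so Δλ = 106.63 / 102038.9 × 3600 = 3.762″.

Δλ = 3.8″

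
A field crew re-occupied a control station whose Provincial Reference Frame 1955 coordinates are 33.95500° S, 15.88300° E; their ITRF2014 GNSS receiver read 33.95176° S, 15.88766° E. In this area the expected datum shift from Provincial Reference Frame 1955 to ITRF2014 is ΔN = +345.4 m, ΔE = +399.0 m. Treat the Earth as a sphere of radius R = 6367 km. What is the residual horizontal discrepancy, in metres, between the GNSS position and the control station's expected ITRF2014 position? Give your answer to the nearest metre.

34 m

Observed coordinate differences: Δφ = +0.00324°, Δλ = +0.00466°.
Converting to metres (1° lat = 111125 m, cos φ = 0.829477): observed ΔN = 360.0 m, observed ΔE = 429.5 m.
Subtracting the expected shift leaves a residual of 360.0 − (345.4) = 14.6 m north and 429.5 − (399.0) = 30.5 m east.
Residual distance = √(14.6² + 30.5²) = 33.9 m.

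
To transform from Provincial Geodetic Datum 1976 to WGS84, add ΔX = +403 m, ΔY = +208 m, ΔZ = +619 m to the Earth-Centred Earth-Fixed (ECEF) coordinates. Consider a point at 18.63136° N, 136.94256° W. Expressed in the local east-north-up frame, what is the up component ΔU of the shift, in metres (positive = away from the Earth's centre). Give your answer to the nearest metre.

The local up (radial) axis is (cos φ cos λ, cos φ sin λ, sin φ), giving ΔU = -279.028 − 134.566 + 197.757 = -215.84 m.

ΔU = -216 m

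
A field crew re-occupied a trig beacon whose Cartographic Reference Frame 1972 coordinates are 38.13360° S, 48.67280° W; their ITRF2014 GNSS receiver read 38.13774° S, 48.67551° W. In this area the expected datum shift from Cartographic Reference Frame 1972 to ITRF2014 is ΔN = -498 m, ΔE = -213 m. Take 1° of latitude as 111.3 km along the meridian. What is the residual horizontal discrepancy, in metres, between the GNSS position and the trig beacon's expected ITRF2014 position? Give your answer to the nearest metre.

Observed coordinate differences: Δφ = -0.00414°, Δλ = -0.00271°.
Converting to metres (1° lat = 111300 m, cos φ = 0.786573): observed ΔN = -460.8 m, observed ΔE = -237.2 m.
Subtracting the expected shift leaves a residual of -460.8 − (-498) = 37.2 m north and -237.2 − (-213) = -24.2 m east.
Residual distance = √(37.2² + (-24.2)²) = 44.4 m.

44 m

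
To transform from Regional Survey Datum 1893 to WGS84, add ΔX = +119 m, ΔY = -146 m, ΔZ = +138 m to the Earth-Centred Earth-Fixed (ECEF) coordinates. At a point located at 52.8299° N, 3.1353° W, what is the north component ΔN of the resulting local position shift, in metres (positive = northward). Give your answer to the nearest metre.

ΔN = -18 m

The local north axis is (−sin φ cos λ, −sin φ sin λ, cos φ), giving ΔN = -94.683 − 6.363 + 83.377 = -17.67 m.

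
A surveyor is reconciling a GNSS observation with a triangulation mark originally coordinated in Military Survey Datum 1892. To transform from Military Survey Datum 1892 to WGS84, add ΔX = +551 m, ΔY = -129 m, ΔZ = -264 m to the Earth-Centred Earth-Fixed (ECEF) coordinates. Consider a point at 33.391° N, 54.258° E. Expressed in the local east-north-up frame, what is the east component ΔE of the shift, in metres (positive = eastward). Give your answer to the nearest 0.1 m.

At φ = 33.391°, λ = 54.258°: sin φ = 0.550350, cos φ = 0.834934, sin λ = 0.811656, cos λ = 0.584136.
ΔE = −sin λ·ΔX + cos λ·ΔY = −(0.811656)·(551) + (0.584136)·(-129) = -522.58 m.

ΔE = -522.6 m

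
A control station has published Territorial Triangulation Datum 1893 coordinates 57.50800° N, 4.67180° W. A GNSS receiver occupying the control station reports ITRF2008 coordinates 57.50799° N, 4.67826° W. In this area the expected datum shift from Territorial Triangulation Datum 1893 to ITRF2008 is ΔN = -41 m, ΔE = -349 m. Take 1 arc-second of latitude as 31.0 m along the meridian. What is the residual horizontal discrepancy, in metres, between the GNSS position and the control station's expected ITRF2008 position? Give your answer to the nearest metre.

55 m

Observed coordinate differences: Δφ = -0.00001°, Δλ = -0.00646°.
Converting to metres (1° lat = 111600 m, cos φ = 0.537182): observed ΔN = -1.1 m, observed ΔE = -387.3 m.
Subtracting the expected shift leaves a residual of -1.1 − (-41) = 39.9 m north and -387.3 − (-349) = -38.3 m east.
Residual distance = √(39.9² + (-38.3)²) = 55.3 m.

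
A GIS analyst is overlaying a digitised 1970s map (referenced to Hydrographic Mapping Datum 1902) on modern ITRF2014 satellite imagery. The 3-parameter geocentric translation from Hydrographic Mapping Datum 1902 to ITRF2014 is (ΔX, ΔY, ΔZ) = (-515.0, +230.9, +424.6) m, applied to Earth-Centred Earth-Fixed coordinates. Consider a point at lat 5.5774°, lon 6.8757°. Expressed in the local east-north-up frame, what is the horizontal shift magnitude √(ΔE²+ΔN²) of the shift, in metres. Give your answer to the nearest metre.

552 m

At φ = 5.5774°, λ = 6.8757°: sin φ = 0.097190, cos φ = 0.995266, sin λ = 0.119716, cos λ = 0.992808.
ΔE = −sin λ·ΔX + cos λ·ΔY = −(0.119716)·(-515.0) + (0.992808)·(230.9) = 290.89 m.
ΔN = −sin φ cos λ·ΔX − sin φ sin λ·ΔY + cos φ·ΔZ = −(0.097190)(0.992808)(-515.0) − (0.097190)(0.119716)(230.9) + (0.995266)(424.6) = 469.60 m.
Horizontal magnitude = √(ΔE² + ΔN²) = √(290.89² + 469.60²) = 552.39 m.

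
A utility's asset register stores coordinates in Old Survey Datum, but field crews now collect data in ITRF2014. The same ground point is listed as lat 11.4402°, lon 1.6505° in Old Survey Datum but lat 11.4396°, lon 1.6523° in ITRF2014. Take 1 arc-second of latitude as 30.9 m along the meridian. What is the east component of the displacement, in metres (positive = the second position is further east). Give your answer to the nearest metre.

Δφ = 11.4396° − 11.4402° = -0.0006°; Δλ = 1.6523° − 1.6505° = +0.0018°.
1° of latitude = 3600 × 30.90 = 111240 m.
ΔN = Δφ × 111240 = -66.7 m; ΔE = Δλ × 111240 × cos(11.4402°) = +0.0018 × 111240 × 0.980132 = 196.3 m.

ΔE = 196 m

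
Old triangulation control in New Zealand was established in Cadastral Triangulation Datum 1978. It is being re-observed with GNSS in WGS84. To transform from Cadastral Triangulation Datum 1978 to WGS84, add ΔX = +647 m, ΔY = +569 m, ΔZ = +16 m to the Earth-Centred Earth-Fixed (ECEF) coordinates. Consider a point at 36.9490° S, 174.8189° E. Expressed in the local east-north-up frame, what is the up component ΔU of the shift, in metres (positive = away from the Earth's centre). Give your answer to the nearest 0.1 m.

At φ = -36.9490°, λ = 174.8189°: sin φ = -0.601104, cos φ = 0.799171, sin λ = 0.090304, cos λ = -0.995914.
ΔU = cos φ cos λ·ΔX + cos φ sin λ·ΔY + sin φ·ΔZ = (0.799171)(-0.995914)(647) + (0.799171)(0.090304)(569) + (-0.601104)(16) = -483.50 m.

ΔU = -483.5 m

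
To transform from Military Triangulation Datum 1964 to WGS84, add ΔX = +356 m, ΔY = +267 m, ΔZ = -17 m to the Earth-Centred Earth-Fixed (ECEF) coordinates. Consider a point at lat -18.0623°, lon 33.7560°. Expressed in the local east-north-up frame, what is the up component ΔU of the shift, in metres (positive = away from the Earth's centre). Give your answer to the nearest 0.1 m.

ΔU = 427.7 m

The local up (radial) axis is (cos φ cos λ, cos φ sin λ, sin φ), giving ΔU = 281.396 + 141.049 + 5.271 = 427.72 m.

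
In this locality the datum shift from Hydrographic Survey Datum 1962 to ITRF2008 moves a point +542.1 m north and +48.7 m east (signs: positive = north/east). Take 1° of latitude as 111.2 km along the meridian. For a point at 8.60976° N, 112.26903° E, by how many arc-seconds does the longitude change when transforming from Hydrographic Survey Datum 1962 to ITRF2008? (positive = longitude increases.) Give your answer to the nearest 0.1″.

At latitude 8.60976°, cos φ = 0.988731.
1° of longitude at this latitude = 111.2 × cos φ = 109.95 km, so Δλ = 48.7 / 109946.9 = 0.0004429° = 1.595″.

Δλ = 1.6″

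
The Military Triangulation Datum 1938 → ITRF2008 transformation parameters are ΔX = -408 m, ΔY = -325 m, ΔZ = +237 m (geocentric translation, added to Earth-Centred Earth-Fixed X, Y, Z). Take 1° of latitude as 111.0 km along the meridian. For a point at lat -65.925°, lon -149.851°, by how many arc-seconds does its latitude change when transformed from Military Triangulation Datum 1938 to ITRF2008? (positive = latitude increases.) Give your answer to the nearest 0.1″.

sin φ = -0.913012, cos φ = 0.407932, sin λ = -0.502250, cos λ = -0.864722.
North component: ΔN = −sin φ cos λ·ΔX − sin φ sin λ·ΔY + cos φ·ΔZ = −(-0.913012)(-0.864722)(-408) − (-0.913012)(-0.502250)(-325) + (0.407932)(237) = 567.83 m.
1° of latitude spans 111000 m, so Δφ = 567.83 / 111000 × 3600 = 18.416″.

Δφ = 18.4″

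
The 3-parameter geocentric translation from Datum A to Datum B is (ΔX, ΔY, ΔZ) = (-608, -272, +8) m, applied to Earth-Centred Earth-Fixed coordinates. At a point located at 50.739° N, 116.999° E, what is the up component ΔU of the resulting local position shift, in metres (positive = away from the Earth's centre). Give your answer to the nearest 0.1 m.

The local up (radial) axis is (cos φ cos λ, cos φ sin λ, sin φ), giving ΔU = 174.678 − 153.376 + 6.194 = 27.50 m.

ΔU = 27.5 m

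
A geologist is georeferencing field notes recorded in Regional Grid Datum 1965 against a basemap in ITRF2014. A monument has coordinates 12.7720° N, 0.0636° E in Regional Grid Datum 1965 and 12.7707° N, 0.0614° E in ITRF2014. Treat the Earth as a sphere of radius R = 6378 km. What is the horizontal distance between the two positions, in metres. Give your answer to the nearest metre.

Δφ = 12.7707° − 12.7720° = -0.0013°; Δλ = 0.0614° − 0.0636° = -0.0022°.
1° along a meridian = πR/180 = 111317 m.
ΔN = Δφ × 111317 = -144.7 m; ΔE = Δλ × 111317 × cos(12.7720°) = -0.0022 × 111317 × 0.975258 = -238.8 m.
Distance = √(ΔE² + ΔN²) = √((-238.8)² + (-144.7)²) = 279.3 m.

279 m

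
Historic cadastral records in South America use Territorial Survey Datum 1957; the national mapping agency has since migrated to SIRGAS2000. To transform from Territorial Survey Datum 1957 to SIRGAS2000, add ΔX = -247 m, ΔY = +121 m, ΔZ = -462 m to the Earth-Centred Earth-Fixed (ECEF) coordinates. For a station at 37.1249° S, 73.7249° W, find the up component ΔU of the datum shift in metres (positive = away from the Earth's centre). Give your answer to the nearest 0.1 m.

ΔU = 131.0 m

At φ = -37.1249°, λ = -73.7249°: sin φ = -0.603555, cos φ = 0.797322, sin λ = -0.959927, cos λ = 0.280250.
ΔU = cos φ cos λ·ΔX + cos φ sin λ·ΔY + sin φ·ΔZ = (0.797322)(0.280250)(-247) + (0.797322)(-0.959927)(121) + (-0.603555)(-462) = 131.04 m.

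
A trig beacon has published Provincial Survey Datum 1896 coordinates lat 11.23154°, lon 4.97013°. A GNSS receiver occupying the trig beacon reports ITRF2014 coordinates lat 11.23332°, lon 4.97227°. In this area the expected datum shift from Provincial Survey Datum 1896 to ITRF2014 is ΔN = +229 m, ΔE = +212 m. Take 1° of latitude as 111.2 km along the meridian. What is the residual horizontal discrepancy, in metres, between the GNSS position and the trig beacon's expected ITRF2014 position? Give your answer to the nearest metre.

Observed coordinate differences: Δφ = +0.00178°, Δλ = +0.00214°.
Converting to metres (1° lat = 111200 m, cos φ = 0.980848): observed ΔN = 197.9 m, observed ΔE = 233.4 m.
Subtracting the expected shift leaves a residual of 197.9 − (229) = -31.1 m north and 233.4 − (212) = 21.4 m east.
Residual distance = √((-31.1)² + 21.4²) = 37.7 m.

38 m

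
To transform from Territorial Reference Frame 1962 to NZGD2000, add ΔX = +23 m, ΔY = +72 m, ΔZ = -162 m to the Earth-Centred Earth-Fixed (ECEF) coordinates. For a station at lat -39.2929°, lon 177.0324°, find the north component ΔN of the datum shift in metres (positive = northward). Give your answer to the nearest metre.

At φ = -39.2929°, λ = 177.0324°: sin φ = -0.633285, cos φ = 0.773919, sin λ = 0.051771, cos λ = -0.998659.
ΔN = −sin φ cos λ·ΔX − sin φ sin λ·ΔY + cos φ·ΔZ = −(-0.633285)(-0.998659)(23) − (-0.633285)(0.051771)(72) + (0.773919)(-162) = -137.56 m.

ΔN = -138 m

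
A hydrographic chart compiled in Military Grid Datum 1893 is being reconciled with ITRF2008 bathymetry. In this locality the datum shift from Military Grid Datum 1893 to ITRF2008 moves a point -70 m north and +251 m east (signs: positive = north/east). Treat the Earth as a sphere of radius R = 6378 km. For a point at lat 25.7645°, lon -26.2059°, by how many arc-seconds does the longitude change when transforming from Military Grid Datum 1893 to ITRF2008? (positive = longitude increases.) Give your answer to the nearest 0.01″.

Δλ = 9.01″

At latitude 25.7645°, cos φ = 0.900588.
One radian of longitude at latitude φ spans R cos φ, so Δλ = ΔE / (R cos φ) = 251.0 / (6378000 × 0.900588) = 4.3698e-05 rad = 9.013″.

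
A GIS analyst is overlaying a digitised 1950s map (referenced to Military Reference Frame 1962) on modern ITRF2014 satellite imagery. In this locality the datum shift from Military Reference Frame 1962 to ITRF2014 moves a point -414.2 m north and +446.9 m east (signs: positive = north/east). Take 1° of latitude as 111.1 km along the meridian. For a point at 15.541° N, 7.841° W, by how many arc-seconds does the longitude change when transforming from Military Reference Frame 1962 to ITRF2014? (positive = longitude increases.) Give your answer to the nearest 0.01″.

Δλ = 15.03″

At latitude 15.541°, cos φ = 0.963439.
1° of longitude at this latitude = 111.1 × cos φ = 107.04 km, so Δλ = 446.9 / 107038.1 = 0.0041752° = 15.031″.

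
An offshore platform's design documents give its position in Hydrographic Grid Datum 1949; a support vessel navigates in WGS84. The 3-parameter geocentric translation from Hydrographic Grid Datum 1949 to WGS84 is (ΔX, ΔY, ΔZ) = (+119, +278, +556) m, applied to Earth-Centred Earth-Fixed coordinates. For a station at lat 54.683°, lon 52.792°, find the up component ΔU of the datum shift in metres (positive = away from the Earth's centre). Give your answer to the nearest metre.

At φ = 54.683°, λ = 52.792°: sin φ = 0.815966, cos φ = 0.578100, sin λ = 0.796445, cos λ = 0.604710.
ΔU = cos φ cos λ·ΔX + cos φ sin λ·ΔY + sin φ·ΔZ = (0.578100)(0.604710)(119) + (0.578100)(0.796445)(278) + (0.815966)(556) = 623.28 m.

ΔU = 623 m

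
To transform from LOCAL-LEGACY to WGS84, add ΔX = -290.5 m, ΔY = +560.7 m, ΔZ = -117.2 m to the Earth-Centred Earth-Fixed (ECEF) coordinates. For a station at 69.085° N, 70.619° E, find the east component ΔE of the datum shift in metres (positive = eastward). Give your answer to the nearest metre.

ΔE = 460 m

The local east axis at (φ, λ) is (−sin λ, cos λ, 0), so ΔE = −sin(70.619°)·(-290.5) + cos(70.619°)·560.7 = 460.11 m.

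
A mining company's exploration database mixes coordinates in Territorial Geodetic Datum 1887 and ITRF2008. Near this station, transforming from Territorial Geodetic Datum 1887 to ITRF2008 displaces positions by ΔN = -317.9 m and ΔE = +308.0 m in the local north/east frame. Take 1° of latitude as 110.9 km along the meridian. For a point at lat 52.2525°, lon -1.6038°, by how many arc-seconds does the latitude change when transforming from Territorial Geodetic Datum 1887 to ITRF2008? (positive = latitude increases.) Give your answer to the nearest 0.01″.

1° of latitude = 110.9 km, so Δφ = -317.9 / 110900 = -0.0028665° = -10.320″.

Δφ = -10.32″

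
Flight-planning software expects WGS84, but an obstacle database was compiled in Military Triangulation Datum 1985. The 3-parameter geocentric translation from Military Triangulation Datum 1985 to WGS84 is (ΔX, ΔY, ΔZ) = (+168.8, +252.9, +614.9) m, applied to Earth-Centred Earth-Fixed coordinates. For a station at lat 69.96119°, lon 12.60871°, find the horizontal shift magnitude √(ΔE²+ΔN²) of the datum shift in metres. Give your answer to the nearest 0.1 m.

The local east axis at (φ, λ) is (−sin λ, cos λ, 0), so ΔE = −sin(12.60871°)·168.8 + cos(12.60871°)·252.9 = 209.95 m.
The local north axis is (−sin φ cos λ, −sin φ sin λ, cos φ), giving ΔN = -154.757 − 51.864 + 210.700 = 4.08 m.
Horizontal magnitude = √(ΔE² + ΔN²) = √(209.95² + 4.08²) = 209.99 m.

210.0 m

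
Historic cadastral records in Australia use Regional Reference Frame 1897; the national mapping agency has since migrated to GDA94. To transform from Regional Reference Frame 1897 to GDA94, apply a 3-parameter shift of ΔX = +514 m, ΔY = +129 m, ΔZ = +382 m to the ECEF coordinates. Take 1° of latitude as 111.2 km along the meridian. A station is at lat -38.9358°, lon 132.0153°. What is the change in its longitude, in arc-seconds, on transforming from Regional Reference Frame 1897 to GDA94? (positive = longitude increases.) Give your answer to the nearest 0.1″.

Δλ = -19.5″

sin φ = -0.628449, cos φ = 0.777851, sin λ = 0.742966, cos λ = -0.669329.
East component: ΔE = −sin λ·ΔX + cos λ·ΔY = −(0.742966)(514) + (-0.669329)(129) = -468.23 m.
1° of latitude spans 111200 m; at latitude φ, 1° of longitude spans that × cos φ = 86497.0 m, so Δλ = -468.23 / 86497.0 × 3600 = -19.488″.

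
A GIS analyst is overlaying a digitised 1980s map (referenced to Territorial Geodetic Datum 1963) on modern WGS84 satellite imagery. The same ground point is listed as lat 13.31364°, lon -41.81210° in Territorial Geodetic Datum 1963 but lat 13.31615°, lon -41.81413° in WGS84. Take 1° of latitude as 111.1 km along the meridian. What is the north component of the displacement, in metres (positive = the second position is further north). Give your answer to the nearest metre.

ΔN = 279 m

Δφ = 13.31615° − 13.31364° = +0.00251°; Δλ = -41.81413° − -41.81210° = -0.00203°.
ΔN = Δφ × 111100 = 278.9 m; ΔE = Δλ × 111100 × cos(13.31364°) = -0.00203 × 111100 × 0.973124 = -219.5 m.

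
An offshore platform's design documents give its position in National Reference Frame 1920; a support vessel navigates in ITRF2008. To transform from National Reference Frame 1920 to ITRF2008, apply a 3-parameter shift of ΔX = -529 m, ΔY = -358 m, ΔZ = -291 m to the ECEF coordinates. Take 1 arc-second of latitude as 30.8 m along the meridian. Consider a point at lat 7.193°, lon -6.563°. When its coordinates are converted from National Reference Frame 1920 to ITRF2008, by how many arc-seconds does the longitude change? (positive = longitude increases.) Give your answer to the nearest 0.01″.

sin φ = 0.125212, cos φ = 0.992130, sin λ = -0.114296, cos λ = 0.993447.
East component: ΔE = −sin λ·ΔX + cos λ·ΔY = −(-0.114296)(-529) + (0.993447)(-358) = -416.12 m.
1° of latitude spans 3600 × 30.80 = 110880 m; at latitude φ, 1° of longitude spans that × cos φ = 110007.4 m, so Δλ = -416.12 / 110007.4 × 3600 = -13.617″.

Δλ = -13.62″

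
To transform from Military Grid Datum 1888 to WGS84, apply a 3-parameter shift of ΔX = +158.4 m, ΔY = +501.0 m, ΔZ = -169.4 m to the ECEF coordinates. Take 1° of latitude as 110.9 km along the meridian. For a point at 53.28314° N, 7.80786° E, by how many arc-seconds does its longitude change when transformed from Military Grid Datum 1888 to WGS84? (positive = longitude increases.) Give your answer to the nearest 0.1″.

Δλ = 25.8″

sin φ = 0.801600, cos φ = 0.597861, sin λ = 0.135851, cos λ = 0.990729.
East component: ΔE = −sin λ·ΔX + cos λ·ΔY = −(0.135851)(158.4) + (0.990729)(501.0) = 474.84 m.
1° of latitude spans 110900 m; at latitude φ, 1° of longitude spans that × cos φ = 66302.8 m, so Δλ = 474.84 / 66302.8 × 3600 = 25.782″.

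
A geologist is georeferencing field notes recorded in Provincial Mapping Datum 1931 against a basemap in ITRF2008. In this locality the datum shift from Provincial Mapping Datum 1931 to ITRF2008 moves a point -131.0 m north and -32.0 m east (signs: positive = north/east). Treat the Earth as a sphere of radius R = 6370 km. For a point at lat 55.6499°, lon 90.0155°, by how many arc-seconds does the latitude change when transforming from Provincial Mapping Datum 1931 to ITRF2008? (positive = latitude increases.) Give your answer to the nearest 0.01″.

Δφ = -4.24″

On a sphere of radius R, 1 rad of latitude = R, so Δφ = ΔN / R = -131.0 / 6370000 = -2.0565e-05 rad = -4.242″.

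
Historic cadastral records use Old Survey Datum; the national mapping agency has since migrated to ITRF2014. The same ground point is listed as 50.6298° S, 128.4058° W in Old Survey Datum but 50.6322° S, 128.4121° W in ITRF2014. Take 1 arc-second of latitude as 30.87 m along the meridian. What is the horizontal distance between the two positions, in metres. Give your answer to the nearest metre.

Δφ = -50.6322° − -50.6298° = -0.0024°; Δλ = -128.4121° − -128.4058° = -0.0063°.
1° of latitude = 3600 × 30.87 = 111132 m.
ΔN = Δφ × 111132 = -266.7 m; ΔE = Δλ × 111132 × cos(-50.6298°) = -0.0063 × 111132 × 0.634329 = -444.1 m.
Distance = √(ΔE² + ΔN²) = √((-444.1)² + (-266.7)²) = 518.0 m.

518 m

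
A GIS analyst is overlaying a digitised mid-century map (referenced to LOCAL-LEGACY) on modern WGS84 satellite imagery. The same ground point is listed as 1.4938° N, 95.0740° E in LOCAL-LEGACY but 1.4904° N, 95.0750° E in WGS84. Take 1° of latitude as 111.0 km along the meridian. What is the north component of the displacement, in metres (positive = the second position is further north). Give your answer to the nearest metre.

ΔN = -377 m

Δφ = 1.4904° − 1.4938° = -0.0034°; Δλ = 95.0750° − 95.0740° = +0.0010°.
ΔN = Δφ × 111000 = -377.4 m; ΔE = Δλ × 111000 × cos(1.4938°) = +0.0010 × 111000 × 0.999660 = 111.0 m.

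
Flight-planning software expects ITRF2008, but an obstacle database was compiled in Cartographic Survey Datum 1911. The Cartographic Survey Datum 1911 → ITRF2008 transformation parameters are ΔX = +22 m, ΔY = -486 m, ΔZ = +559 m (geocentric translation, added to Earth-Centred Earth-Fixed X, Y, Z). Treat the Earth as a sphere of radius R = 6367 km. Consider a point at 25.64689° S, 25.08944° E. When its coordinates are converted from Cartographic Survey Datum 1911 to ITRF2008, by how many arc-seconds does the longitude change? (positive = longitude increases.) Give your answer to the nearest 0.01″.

sin φ = -0.432824, cos φ = 0.901479, sin λ = 0.424033, cos λ = 0.905647.
East component: ΔE = −sin λ·ΔX + cos λ·ΔY = −(0.424033)(22) + (0.905647)(-486) = -449.47 m.
1° of latitude spans πR/180 = 111125 m; at latitude φ, 1° of longitude spans that × cos φ = 100176.9 m, so Δλ = -449.47 / 100176.9 × 3600 = -16.152″.

Δλ = -16.15″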